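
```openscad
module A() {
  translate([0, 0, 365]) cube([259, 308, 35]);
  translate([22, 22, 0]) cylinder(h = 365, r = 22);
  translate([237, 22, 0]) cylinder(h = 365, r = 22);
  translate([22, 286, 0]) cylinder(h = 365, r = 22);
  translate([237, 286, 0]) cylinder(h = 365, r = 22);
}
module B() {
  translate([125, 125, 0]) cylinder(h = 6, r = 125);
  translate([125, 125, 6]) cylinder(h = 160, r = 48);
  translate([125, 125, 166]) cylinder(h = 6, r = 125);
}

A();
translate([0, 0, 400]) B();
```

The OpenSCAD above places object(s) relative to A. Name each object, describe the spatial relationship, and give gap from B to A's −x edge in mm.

A is a stool. B is a spool. The spool is on top of the stool. The gap from the spool to the stool's −x edge is 0 mm.

The spool's min-x is at 0; the stool's min-x is 0; gap = 0 mm.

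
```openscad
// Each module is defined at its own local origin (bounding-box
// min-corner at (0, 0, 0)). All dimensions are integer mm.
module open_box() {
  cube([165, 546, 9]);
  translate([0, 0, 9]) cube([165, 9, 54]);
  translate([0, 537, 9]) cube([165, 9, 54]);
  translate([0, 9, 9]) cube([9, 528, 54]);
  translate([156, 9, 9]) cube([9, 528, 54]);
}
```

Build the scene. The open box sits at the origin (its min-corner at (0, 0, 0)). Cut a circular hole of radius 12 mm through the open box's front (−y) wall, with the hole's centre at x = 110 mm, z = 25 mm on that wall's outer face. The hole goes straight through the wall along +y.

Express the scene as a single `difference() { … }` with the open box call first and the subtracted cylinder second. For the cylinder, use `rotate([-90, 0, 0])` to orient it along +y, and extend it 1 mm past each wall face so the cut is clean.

difference() {
  open_box();
  translate([110, -1, 25]) rotate([-90, 0, 0]) cylinder(h = 11, r = 12);
}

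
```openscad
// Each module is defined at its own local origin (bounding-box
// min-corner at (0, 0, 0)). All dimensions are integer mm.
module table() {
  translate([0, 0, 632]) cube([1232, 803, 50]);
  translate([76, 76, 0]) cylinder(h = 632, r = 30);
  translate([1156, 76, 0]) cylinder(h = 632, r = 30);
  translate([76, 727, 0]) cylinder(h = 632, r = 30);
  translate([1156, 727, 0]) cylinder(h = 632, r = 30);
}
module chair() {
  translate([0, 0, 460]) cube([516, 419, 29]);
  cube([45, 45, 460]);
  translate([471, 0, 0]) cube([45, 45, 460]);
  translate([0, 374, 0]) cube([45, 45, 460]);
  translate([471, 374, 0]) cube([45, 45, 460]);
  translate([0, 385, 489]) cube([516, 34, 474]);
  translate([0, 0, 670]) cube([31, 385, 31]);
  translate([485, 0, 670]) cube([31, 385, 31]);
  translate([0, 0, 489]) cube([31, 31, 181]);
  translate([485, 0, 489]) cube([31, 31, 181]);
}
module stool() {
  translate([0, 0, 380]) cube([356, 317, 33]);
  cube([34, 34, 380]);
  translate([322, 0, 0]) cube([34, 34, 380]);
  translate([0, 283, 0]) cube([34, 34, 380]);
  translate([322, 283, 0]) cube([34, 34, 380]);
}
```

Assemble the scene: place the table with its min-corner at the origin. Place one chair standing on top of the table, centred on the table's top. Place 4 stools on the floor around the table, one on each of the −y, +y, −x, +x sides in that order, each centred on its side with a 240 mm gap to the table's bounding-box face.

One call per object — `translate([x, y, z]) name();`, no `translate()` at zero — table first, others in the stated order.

table();
translate([358, 192, 682]) chair();
translate([438, -557, 0]) stool();
translate([438, 1043, 0]) stool();
translate([-596, 243, 0]) stool();
translate([1472, 243, 0]) stool();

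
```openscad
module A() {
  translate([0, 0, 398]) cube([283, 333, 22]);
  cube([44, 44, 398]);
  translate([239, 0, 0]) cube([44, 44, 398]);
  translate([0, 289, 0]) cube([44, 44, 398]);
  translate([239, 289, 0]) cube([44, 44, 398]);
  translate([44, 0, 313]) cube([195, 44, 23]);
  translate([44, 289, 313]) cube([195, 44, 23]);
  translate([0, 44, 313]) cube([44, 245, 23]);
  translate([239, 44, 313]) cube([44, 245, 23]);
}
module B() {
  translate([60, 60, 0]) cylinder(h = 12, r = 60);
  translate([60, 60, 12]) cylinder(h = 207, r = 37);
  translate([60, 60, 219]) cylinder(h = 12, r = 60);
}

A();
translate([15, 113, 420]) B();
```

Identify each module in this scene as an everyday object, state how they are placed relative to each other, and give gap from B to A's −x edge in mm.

The spool's min-x is at 15; the stool's min-x is 0; gap = 15 mm.

A is a stool. B is a spool. The spool is on top of the stool. The gap from the spool to the stool's −x edge is 15 mm.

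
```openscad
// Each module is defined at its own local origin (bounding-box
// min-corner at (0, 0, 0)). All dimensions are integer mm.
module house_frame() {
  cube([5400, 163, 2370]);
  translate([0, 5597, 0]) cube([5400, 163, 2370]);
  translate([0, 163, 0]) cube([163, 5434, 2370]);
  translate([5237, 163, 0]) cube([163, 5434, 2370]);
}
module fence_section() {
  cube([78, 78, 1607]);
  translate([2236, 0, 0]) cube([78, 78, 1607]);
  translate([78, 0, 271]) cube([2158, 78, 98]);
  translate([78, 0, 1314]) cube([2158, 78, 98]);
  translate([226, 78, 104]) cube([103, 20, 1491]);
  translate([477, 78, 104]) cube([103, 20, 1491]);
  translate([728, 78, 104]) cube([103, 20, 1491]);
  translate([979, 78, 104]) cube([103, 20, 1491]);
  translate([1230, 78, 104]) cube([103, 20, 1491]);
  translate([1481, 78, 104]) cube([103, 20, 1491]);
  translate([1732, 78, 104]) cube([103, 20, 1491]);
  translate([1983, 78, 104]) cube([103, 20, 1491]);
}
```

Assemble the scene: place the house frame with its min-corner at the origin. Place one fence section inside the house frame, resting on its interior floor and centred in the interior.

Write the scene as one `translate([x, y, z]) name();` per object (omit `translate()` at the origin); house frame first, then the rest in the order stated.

house_frame();
translate([1543, 2831, 0]) fence_section();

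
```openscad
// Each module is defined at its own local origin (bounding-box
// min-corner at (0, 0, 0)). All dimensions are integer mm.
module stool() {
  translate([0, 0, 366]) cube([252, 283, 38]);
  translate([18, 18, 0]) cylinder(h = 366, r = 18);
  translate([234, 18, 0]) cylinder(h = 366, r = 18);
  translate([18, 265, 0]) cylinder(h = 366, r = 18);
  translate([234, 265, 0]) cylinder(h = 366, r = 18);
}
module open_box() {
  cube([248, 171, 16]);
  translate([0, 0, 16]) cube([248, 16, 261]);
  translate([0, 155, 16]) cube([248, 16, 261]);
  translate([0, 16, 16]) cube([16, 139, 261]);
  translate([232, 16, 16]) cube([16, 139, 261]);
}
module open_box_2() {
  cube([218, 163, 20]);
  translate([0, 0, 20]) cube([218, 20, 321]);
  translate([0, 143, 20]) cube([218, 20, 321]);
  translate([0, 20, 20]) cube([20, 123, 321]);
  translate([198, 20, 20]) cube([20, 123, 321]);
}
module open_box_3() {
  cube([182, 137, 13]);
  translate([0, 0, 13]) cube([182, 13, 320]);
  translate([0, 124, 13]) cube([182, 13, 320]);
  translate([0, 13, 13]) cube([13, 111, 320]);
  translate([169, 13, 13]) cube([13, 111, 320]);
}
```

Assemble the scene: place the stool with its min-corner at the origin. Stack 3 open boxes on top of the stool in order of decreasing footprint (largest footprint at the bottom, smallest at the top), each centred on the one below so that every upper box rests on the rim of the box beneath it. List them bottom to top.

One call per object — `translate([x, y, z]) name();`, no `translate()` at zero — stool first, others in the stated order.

stool();
translate([2, 56, 404]) open_box();
translate([17, 60, 681]) open_box_2();
translate([35, 73, 1022]) open_box_3();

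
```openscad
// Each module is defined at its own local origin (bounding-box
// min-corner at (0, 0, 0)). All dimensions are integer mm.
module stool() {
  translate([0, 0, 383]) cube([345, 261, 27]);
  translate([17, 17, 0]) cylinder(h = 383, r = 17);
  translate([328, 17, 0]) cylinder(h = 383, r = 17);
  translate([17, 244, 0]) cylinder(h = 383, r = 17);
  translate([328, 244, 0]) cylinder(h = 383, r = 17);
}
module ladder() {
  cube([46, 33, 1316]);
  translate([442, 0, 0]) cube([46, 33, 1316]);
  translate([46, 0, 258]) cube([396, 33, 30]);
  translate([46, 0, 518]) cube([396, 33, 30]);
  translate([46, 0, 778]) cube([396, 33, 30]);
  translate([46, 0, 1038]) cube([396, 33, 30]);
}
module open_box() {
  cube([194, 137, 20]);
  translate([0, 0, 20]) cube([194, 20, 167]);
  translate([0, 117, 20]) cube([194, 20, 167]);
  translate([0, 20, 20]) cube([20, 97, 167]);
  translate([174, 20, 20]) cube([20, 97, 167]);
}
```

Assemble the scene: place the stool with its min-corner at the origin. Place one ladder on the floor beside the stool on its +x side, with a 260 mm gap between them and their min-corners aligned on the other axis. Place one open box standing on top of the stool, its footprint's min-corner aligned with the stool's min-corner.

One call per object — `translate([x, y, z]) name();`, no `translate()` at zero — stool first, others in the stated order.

stool();
translate([605, 0, 0]) ladder();
translate([0, 0, 410]) open_box();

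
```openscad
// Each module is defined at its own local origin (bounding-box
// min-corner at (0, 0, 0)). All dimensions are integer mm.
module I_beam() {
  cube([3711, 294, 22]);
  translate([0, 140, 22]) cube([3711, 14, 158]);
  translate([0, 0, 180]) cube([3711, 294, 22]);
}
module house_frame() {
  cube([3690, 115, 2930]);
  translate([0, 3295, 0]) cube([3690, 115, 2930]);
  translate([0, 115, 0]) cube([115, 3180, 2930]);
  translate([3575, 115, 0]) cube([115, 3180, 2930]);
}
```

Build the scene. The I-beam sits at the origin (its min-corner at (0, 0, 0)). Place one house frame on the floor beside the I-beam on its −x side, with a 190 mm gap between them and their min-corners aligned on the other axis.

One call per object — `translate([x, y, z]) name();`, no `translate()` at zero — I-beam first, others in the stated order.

I_beam();
translate([-3880, 0, 0]) house_frame();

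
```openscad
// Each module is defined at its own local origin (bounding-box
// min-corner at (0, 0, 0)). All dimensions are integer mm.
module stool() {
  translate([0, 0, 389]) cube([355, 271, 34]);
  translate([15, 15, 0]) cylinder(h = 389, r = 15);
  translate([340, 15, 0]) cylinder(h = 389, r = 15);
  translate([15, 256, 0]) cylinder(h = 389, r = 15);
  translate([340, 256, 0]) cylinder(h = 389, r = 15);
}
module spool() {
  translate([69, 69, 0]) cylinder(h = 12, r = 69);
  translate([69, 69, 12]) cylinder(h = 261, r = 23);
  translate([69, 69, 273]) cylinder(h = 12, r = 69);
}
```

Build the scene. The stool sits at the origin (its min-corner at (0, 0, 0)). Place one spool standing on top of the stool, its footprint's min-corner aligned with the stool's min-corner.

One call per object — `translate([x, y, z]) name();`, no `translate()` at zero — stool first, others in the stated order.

stool();
translate([0, 0, 423]) spool();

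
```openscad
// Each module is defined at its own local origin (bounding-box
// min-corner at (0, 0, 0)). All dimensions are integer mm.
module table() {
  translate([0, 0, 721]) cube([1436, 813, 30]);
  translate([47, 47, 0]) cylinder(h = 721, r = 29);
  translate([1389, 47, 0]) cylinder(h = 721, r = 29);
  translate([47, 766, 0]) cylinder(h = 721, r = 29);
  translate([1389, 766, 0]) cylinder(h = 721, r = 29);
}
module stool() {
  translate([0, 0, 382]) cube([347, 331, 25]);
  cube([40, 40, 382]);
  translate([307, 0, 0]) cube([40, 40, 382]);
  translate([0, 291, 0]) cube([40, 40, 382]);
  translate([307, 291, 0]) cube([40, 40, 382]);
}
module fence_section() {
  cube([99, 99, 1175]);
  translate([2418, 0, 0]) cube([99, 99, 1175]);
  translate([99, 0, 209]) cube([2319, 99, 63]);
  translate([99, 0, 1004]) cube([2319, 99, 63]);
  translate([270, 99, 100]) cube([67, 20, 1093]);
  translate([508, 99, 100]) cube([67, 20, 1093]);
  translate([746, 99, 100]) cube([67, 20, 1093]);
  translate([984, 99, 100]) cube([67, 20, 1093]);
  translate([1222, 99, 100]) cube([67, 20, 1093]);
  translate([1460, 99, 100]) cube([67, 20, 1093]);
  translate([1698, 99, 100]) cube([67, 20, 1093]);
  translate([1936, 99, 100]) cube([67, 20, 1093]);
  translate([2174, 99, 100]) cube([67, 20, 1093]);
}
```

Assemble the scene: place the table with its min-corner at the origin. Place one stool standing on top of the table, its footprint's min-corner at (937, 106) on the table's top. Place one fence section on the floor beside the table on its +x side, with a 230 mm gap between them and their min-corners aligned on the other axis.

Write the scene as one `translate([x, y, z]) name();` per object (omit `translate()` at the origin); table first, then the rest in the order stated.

table();
translate([937, 106, 751]) stool();
translate([1666, 0, 0]) fence_section();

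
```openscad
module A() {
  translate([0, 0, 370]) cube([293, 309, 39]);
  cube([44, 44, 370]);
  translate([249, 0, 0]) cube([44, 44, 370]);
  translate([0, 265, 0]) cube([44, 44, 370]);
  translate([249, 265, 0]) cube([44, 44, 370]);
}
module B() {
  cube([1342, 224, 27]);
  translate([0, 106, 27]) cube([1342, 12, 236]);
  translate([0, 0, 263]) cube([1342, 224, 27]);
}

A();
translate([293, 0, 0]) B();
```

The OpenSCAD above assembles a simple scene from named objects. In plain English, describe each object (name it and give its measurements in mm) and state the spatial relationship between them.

A is a four-legged stool. The seat is a 293×309×39 mm slab whose top surface is at z = 409 mm; four square legs, each 44×44 mm in cross-section, run from the floor (z = 0) to the underside of the seat, each flush with a corner of the seat.

B is an I-beam lying along x, 1342 mm long. Overall section height 290 mm. Two flanges 224 mm wide (y) and 27 mm thick, one on the floor and one at the top; a web 12 mm thick runs between them, centred on the flange width.

The I-beam is against the stool's +x side, with their −y faces flush.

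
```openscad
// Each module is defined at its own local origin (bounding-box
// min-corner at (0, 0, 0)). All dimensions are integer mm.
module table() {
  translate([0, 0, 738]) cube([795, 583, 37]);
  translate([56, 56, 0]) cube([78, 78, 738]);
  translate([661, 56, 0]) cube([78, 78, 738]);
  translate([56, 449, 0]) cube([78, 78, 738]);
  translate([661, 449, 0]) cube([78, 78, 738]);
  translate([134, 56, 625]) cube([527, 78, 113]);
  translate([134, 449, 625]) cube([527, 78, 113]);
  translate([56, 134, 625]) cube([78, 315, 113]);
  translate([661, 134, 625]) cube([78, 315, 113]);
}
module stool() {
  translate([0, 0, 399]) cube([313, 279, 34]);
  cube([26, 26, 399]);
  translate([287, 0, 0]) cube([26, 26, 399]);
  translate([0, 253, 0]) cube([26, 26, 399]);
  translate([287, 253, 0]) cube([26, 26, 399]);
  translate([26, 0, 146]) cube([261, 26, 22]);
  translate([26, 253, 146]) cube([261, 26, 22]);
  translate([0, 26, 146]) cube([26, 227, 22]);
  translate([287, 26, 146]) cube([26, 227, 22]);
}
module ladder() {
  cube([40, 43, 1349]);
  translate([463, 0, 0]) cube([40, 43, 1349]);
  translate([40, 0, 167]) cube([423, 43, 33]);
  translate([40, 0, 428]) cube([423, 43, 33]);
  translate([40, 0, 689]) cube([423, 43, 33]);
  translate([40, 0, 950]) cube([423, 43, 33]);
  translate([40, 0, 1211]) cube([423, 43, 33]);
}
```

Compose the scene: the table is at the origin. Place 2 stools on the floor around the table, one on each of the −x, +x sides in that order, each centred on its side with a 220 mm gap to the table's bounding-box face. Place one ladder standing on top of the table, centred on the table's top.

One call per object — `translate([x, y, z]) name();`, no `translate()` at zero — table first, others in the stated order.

table();
translate([-533, 152, 0]) stool();
translate([1015, 152, 0]) stool();
translate([146, 270, 775]) ladder();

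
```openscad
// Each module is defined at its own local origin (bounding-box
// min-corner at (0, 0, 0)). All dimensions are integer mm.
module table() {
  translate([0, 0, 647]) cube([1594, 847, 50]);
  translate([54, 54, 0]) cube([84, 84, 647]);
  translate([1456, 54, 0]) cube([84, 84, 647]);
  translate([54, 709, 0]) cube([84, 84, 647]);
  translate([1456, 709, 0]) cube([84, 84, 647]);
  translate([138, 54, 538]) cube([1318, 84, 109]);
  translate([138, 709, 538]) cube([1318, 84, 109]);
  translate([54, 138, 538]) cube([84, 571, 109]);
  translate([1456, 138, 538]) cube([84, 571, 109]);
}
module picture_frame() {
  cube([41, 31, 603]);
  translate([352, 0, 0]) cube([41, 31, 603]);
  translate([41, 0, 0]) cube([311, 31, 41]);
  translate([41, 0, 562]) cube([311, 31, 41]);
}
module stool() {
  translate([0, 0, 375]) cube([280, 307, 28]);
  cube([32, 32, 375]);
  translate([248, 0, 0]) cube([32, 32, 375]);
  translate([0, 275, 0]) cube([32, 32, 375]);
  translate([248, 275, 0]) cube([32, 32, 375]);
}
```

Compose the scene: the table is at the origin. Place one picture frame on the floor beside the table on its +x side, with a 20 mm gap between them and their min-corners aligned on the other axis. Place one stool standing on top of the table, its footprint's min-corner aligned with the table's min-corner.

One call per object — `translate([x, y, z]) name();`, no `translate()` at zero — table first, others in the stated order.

table();
translate([1614, 0, 0]) picture_frame();
translate([0, 0, 697]) stool();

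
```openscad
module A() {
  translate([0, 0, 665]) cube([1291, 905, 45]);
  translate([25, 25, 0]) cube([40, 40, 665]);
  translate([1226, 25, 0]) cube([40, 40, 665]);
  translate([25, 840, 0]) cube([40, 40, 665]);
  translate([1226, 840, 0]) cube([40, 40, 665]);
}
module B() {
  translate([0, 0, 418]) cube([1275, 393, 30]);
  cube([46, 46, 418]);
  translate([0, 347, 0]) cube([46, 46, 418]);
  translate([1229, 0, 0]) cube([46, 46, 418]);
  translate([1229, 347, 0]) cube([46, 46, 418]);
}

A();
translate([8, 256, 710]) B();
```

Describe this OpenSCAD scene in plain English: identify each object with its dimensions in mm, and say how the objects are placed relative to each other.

A is a table: top 1291 mm (x) × 905 mm (y), 45 mm thick, upper face at z = 710 mm, on four 40×40 mm square legs, each inset 25 mm from the nearest pair of top edges, running from z = 0 to the bottom of the top.

B is a bench: a 1275×393 mm seat slab, 30 mm thick, top at z = 448 mm, on four 46×46 mm square legs flush with the seat corners and standing on z = 0.

The bench is on top of the table, centred.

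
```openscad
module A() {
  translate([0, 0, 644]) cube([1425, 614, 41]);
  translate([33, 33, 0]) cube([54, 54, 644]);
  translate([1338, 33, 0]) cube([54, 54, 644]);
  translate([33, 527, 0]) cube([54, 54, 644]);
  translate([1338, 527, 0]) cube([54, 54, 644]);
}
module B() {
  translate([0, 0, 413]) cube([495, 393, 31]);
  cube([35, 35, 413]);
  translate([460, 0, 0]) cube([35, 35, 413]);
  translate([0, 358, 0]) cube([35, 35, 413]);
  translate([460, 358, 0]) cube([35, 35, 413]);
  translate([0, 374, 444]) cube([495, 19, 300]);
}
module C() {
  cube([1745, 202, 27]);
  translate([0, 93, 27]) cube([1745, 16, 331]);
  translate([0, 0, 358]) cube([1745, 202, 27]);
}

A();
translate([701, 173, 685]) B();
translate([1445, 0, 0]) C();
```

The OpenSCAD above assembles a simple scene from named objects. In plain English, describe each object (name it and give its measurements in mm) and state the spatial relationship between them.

A is a table with a 1425×614 mm rectangular top, 41 mm thick, top surface at z = 685 mm, supported by four 54×54 mm square legs, each inset 33 mm from the nearest pair of top edges, running from the floor.

B is a chair. The seat is a 495×393×31 mm slab with its top at z = 444 mm, on four 35×35 mm corner legs (flush with the seat edges, standing on z = 0). A flat backrest 19 mm thick, 300 mm tall, spans the full seat width and rises from the seat top along its +y edge, rear face flush with the rear of the seat.

C is an I-beam lying along x, 1745 mm long. Overall section height 385 mm. Two flanges 202 mm wide (y) and 27 mm thick, one on the floor and one at the top; a web 16 mm thick runs between them, centred on the flange width.

The chair is on top of the table. The I-beam is on the floor beside the table on its +x side.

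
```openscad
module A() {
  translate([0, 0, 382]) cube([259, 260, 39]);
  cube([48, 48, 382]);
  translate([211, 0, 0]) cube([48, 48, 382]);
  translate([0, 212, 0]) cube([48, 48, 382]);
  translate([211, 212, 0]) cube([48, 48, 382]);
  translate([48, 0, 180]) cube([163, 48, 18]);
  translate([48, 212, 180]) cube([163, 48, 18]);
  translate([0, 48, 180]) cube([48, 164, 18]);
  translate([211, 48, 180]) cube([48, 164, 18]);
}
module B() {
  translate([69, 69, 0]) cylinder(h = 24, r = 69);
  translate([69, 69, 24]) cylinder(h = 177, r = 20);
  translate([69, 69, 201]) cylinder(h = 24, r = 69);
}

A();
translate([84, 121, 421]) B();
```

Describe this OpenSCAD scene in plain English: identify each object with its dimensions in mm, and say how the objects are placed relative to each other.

A is a four-legged stool. The seat is 259×260 mm, 39 mm thick, top at z = 421 mm. It stands on four square legs, each 48×48 mm in cross-section, from z = 0 to the seat underside, each flush with a corner of the seat. Four stretchers, 48 mm wide and 18 mm tall, connect adjacent legs with their undersides at z = 180 mm, each running between the inner faces of the legs it joins and aligned with the legs' outer faces on the other axis.

B is a spool: two coaxial disc flanges of radius 69 mm and thickness 24 mm, joined by a core cylinder of radius 20 mm and height 177 mm. The lower flange rests on z = 0 and the three cylinders share a vertical axis.

The spool is on top of the stool.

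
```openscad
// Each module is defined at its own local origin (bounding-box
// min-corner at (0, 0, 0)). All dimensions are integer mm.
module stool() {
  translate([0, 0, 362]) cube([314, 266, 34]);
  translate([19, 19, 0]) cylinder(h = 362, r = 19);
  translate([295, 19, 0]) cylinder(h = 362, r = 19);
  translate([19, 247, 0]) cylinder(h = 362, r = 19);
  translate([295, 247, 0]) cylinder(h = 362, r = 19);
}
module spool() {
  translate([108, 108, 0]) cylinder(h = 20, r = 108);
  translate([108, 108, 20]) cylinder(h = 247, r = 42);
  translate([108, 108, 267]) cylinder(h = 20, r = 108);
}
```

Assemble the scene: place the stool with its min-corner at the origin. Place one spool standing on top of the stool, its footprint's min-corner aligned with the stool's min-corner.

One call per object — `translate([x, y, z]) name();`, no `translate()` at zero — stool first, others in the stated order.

stool();
translate([0, 0, 396]) spool();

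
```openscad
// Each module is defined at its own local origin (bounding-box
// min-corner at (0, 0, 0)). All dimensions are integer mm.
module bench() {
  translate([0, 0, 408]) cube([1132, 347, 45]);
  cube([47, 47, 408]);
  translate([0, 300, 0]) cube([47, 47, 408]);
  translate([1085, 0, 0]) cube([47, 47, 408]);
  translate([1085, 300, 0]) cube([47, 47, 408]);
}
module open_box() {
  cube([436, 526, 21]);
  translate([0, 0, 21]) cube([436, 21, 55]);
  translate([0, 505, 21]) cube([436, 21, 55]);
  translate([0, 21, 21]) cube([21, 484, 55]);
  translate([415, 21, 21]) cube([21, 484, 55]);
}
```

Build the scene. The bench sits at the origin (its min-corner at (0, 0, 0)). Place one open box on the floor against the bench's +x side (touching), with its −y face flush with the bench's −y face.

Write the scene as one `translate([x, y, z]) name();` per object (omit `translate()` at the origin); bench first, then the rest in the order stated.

bench();
translate([1132, 0, 0]) open_box();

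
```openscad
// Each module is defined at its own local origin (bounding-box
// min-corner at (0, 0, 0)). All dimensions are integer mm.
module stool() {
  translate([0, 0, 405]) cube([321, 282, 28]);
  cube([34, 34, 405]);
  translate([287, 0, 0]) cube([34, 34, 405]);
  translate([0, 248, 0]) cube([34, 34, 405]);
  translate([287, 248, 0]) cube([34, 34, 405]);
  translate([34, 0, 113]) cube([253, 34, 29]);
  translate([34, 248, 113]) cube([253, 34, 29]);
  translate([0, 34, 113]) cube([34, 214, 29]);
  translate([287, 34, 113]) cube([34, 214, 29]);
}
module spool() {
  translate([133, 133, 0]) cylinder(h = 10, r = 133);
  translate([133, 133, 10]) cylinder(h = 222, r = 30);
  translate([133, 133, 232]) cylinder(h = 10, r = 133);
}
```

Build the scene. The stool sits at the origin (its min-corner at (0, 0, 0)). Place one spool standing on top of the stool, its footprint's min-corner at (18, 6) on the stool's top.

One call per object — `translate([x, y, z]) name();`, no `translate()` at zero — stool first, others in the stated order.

stool();
translate([18, 6, 433]) spool();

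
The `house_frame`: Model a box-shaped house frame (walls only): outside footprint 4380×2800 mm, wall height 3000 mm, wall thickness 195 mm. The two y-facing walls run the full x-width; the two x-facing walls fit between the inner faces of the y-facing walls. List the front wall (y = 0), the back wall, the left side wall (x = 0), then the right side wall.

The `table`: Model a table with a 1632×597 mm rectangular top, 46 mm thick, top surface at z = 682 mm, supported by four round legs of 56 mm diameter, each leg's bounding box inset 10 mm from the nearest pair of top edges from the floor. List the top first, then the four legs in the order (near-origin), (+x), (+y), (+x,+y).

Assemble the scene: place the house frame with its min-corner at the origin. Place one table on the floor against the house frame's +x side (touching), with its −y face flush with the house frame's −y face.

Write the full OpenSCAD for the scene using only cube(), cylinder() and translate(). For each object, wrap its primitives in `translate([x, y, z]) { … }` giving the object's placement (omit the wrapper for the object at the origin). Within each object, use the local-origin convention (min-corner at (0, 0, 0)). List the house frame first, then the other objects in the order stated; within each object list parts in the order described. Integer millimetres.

cube([4380, 195, 3000]);
translate([0, 2605, 0]) cube([4380, 195, 3000]);
translate([0, 195, 0]) cube([195, 2410, 3000]);
translate([4185, 195, 0]) cube([195, 2410, 3000]);
translate([4380, 0, 0]) {
  translate([0, 0, 636]) cube([1632, 597, 46]);
  translate([38, 38, 0]) cylinder(h = 636, r = 28);
  translate([1594, 38, 0]) cylinder(h = 636, r = 28);
  translate([38, 559, 0]) cylinder(h = 636, r = 28);
  translate([1594, 559, 0]) cylinder(h = 636, r = 28);
}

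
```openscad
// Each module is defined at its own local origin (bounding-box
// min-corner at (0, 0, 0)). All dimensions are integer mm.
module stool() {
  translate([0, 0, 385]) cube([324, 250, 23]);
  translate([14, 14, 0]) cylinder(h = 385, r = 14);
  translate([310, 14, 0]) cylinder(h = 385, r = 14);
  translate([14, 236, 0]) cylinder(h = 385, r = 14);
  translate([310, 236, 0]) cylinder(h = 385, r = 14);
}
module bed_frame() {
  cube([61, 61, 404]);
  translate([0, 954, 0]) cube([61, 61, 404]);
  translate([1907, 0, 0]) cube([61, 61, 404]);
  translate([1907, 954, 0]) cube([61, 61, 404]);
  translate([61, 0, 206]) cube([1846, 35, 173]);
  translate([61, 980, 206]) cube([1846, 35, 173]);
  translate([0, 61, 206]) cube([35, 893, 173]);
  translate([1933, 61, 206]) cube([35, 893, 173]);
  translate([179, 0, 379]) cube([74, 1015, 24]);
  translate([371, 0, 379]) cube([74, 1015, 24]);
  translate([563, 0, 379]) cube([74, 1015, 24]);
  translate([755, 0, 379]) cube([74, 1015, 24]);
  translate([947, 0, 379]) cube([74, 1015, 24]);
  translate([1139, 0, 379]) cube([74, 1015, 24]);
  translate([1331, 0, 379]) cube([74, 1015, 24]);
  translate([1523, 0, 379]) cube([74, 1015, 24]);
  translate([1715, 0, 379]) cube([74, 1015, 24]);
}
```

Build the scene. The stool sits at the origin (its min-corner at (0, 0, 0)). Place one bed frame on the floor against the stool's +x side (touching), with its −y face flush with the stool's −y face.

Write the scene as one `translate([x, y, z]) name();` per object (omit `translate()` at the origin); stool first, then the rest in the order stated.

stool();
translate([324, 0, 0]) bed_frame();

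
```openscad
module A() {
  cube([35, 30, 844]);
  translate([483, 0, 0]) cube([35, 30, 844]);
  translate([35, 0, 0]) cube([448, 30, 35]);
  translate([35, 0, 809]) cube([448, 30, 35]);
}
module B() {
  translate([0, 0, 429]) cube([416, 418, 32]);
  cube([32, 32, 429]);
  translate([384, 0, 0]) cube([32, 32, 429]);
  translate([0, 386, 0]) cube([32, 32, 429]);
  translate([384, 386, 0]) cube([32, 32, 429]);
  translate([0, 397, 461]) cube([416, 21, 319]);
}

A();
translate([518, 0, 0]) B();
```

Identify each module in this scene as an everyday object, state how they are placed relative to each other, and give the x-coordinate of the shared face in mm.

The picture frame's +x face and the chair's −x face are both at x = 518 mm.

A is a picture frame. B is a chair. The chair is against the picture frame's +x side, with their −y faces flush. The x-coordinate of the shared face is 518 mm.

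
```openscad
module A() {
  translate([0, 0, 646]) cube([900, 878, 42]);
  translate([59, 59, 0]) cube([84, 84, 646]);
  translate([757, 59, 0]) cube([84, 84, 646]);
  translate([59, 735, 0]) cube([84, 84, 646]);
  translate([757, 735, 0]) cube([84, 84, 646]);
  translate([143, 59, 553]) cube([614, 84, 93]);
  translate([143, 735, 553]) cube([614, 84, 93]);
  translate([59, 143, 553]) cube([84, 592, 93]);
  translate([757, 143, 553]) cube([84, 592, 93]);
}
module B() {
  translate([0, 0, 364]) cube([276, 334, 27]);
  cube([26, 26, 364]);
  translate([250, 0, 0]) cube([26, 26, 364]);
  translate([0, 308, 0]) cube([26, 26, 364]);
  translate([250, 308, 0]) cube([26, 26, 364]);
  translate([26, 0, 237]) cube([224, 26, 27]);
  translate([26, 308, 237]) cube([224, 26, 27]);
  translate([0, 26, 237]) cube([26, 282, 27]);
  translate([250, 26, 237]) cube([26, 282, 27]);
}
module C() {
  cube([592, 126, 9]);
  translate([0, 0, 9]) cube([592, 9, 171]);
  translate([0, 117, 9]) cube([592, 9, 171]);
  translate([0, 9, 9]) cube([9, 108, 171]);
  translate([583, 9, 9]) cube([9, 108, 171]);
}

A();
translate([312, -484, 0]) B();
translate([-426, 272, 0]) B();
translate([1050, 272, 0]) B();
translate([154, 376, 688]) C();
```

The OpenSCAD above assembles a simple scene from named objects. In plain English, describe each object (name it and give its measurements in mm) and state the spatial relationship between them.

A is a rectangular dining table. The top is 900×878×42 mm with its upper surface at z = 688 mm. It stands on four 84×84 mm square legs, each inset 59 mm from the nearest pair of top edges, running from the floor to the underside of the top. Four apron rails, 84 mm thick and 93 mm tall, run between adjacent legs with their top edges flush with the underside of the top and their outer faces flush with the legs' outer faces.

B is a four-legged stool. The seat is a 276×334×27 mm slab whose top surface is at z = 391 mm; four square legs, each 26×26 mm in cross-section, run from the floor (z = 0) to the underside of the seat, each flush with a corner of the seat. Four stretchers, 26 mm wide and 27 mm tall, connect adjacent legs with their undersides at z = 237 mm, each running between the inner faces of the legs it joins and aligned with the legs' outer faces on the other axis.

C is an open storage box with external size 592×126×180 mm and wall thickness 9 mm (the base is also 9 mm thick). The base covers the whole footprint; the four walls stand on the base, with the y-facing walls full-width and the x-facing walls fitting between their inner faces.

Three stools sit around the table at the −y, −x, +x sides. The open box is on top of the table, centred.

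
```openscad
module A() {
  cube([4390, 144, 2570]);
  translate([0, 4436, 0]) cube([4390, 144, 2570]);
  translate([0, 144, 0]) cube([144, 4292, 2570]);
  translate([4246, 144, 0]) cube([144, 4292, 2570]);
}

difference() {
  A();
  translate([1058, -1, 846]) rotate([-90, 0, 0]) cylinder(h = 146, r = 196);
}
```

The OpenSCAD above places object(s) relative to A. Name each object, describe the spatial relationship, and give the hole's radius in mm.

The subtracted cylinder has r = 196 mm.

A is a house frame. The house frame has a circular hole through its front wall. The hole's radius is 196 mm.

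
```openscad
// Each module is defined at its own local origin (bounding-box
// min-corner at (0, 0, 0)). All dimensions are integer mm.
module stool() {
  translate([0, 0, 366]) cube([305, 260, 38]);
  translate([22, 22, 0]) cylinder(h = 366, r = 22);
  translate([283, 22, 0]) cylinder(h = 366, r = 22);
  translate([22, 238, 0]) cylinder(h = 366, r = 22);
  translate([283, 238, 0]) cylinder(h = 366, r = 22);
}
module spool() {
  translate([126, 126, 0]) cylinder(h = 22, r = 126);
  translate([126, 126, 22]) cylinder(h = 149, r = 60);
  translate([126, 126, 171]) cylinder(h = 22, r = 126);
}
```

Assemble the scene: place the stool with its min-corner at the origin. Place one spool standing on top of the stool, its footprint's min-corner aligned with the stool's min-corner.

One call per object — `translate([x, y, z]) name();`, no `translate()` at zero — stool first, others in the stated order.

stool();
translate([0, 0, 404]) spool();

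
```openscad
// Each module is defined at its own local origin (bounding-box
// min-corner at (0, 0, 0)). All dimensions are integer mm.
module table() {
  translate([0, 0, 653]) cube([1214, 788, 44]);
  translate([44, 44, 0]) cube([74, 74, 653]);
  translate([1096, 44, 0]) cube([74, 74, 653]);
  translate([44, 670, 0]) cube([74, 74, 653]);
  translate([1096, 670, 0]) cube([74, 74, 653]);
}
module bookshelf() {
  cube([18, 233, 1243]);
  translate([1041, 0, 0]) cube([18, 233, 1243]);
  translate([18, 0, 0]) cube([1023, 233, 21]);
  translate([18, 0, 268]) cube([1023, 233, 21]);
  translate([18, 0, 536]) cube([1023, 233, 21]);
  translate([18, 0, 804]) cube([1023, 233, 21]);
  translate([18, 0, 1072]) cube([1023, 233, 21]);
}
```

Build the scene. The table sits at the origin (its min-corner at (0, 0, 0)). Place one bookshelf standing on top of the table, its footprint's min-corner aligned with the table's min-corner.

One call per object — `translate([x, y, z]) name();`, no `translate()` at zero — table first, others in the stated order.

table();
translate([0, 0, 697]) bookshelf();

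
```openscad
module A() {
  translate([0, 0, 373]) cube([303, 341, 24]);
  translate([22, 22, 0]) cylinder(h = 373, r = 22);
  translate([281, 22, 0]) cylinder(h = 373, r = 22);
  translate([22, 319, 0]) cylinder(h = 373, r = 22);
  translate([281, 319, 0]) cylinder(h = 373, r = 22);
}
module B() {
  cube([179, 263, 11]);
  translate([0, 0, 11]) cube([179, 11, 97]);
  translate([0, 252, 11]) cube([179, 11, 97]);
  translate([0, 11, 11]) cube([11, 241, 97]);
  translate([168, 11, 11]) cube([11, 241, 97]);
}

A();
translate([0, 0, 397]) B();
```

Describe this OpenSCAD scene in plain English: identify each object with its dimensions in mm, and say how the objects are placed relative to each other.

A is a four-legged stool. The seat is 303×341 mm, 24 mm thick, top at z = 397 mm. It stands on four round legs, each 44 mm in diameter, from z = 0 to the seat underside, each leg's axis is inset half a diameter from the nearest pair of seat edges (so the leg's bounding box is flush with the corner).

B is an open-topped rectangular box: outside dimensions 179×263×108 mm, with a uniform wall and base thickness of 11 mm. The base is a full 179×263 slab on the floor; four walls sit on top of the base. The front and back walls (the −y and +y sides) span the full width; the two side walls fit between them.

The open box is on top of the stool.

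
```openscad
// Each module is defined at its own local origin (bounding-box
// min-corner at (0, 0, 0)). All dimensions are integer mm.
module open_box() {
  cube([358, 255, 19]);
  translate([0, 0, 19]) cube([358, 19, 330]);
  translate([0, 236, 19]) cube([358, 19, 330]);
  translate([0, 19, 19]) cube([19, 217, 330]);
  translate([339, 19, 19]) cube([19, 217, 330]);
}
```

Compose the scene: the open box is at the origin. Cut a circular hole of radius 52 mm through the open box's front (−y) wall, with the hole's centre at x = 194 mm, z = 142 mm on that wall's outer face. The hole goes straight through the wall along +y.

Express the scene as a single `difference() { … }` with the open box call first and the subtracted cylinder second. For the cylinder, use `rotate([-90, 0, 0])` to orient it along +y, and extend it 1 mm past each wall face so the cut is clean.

difference() {
  open_box();
  translate([194, -1, 142]) rotate([-90, 0, 0]) cylinder(h = 21, r = 52);
}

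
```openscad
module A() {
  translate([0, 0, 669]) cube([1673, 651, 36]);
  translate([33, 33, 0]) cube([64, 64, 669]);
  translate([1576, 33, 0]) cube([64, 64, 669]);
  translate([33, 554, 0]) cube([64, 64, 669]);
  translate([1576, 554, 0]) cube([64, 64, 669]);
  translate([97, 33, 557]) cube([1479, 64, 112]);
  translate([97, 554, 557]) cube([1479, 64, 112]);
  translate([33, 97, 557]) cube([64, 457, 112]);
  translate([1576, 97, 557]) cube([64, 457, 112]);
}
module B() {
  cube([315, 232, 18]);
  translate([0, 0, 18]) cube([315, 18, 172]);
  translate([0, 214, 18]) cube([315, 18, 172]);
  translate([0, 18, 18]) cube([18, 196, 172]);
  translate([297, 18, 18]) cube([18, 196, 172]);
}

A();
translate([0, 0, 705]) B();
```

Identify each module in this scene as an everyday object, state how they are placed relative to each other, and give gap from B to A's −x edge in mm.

The open box's min-x is at 0; the table's min-x is 0; gap = 0 mm.

A is a table. B is an open box. The open box is on top of the table. The gap from the open box to the table's −x edge is 0 mm.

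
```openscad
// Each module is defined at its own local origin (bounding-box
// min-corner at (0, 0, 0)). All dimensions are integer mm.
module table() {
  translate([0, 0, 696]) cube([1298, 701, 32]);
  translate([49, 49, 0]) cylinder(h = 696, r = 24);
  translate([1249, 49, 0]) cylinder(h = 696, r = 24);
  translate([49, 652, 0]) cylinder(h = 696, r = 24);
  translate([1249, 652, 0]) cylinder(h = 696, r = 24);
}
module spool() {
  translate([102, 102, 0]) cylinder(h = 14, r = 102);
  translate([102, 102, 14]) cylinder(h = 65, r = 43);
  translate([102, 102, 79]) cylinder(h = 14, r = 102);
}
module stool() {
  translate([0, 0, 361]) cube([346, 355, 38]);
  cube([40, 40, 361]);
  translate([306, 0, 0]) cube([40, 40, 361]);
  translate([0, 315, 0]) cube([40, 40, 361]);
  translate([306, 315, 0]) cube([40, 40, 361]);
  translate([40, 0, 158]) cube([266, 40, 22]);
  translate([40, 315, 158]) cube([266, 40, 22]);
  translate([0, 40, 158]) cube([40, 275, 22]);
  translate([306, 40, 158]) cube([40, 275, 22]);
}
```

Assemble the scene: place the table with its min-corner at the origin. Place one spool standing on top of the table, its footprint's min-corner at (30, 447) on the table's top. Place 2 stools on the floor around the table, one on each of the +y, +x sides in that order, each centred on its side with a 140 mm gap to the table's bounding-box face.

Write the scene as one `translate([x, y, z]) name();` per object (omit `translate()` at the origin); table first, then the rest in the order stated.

table();
translate([30, 447, 728]) spool();
translate([476, 841, 0]) stool();
translate([1438, 173, 0]) stool();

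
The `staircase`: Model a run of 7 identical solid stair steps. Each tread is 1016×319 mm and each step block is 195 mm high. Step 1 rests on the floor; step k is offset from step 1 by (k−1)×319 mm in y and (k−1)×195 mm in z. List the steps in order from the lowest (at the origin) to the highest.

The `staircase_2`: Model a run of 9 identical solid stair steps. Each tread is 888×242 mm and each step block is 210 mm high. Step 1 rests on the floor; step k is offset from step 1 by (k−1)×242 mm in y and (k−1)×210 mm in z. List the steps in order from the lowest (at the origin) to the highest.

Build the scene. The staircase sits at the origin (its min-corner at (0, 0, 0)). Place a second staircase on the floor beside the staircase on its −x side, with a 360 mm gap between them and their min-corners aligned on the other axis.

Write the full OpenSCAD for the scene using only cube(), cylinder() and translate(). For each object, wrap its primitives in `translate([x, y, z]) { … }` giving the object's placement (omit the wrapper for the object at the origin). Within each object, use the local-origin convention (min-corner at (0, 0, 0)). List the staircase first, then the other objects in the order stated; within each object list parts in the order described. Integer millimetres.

cube([1016, 319, 195]);
translate([0, 319, 195]) cube([1016, 319, 195]);
translate([0, 638, 390]) cube([1016, 319, 195]);
translate([0, 957, 585]) cube([1016, 319, 195]);
translate([0, 1276, 780]) cube([1016, 319, 195]);
translate([0, 1595, 975]) cube([1016, 319, 195]);
translate([0, 1914, 1170]) cube([1016, 319, 195]);
translate([-1248, 0, 0]) {
  cube([888, 242, 210]);
  translate([0, 242, 210]) cube([888, 242, 210]);
  translate([0, 484, 420]) cube([888, 242, 210]);
  translate([0, 726, 630]) cube([888, 242, 210]);
  translate([0, 968, 840]) cube([888, 242, 210]);
  translate([0, 1210, 1050]) cube([888, 242, 210]);
  translate([0, 1452, 1260]) cube([888, 242, 210]);
  translate([0, 1694, 1470]) cube([888, 242, 210]);
  translate([0, 1936, 1680]) cube([888, 242, 210]);
}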